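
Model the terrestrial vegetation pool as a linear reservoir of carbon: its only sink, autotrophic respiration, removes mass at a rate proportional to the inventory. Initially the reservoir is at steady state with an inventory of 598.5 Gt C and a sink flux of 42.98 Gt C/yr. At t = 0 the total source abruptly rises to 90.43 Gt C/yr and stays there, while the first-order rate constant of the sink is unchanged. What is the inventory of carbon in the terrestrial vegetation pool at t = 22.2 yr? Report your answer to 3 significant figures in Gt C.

Residence time τ = M₀/F₀ = 13.93 yr. The eventual steady state is M_∞ = M₀·(F₁/F₀) = 598.5 × 90.43/42.98 = 1259.2 Gt C.
The anomaly ΔM(t) = M(t) − M_∞ decays as ΔM₀·e^(−t/τ) with ΔM₀ = 598.5 − 1259.2 = −660.7 Gt C.
At t = 22.2 yr, e^(−t/τ) = e^(−1.594) = 0.2031, so ΔM = −134.2 Gt C and M = 1259.2 − 134.2 = 1125.1 Gt C.

1130 Gt C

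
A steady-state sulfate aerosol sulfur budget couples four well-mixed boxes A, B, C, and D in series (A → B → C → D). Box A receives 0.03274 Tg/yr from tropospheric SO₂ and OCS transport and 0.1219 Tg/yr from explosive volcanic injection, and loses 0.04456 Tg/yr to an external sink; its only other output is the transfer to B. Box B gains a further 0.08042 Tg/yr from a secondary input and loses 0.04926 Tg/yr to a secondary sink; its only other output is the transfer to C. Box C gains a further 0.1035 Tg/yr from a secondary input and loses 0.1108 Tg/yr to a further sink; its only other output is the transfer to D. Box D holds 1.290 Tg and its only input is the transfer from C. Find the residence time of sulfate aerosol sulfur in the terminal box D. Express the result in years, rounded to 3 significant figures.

9.63 yr

Box A: F(A→B) = (0.03274 + 0.1219) − 0.04456 = 0.11008 Tg/yr.
Box B: F(B→C) = (0.11008 + 0.08042) − 0.04926 = 0.14124 Tg/yr.
Box C: F(C→D) = (0.14124 + 0.1035) − 0.1108 = 0.13394 Tg/yr.
Box D throughput = its input = 0.13394 Tg/yr; τ = 1.290 / 0.13394 = 9.631 yr.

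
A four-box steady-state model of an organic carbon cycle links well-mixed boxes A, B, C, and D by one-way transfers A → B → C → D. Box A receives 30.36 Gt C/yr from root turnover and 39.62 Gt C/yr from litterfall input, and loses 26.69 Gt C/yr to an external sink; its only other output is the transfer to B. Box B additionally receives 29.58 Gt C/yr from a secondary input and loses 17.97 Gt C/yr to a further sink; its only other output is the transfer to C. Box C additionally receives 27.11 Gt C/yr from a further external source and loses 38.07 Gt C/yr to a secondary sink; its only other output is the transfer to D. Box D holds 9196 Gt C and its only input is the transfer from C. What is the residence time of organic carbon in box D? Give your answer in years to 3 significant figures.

209 yr

Box A: F(A→B) = (30.36 + 39.62) − 26.69 = 43.290 Gt C/yr.
Box B: F(B→C) = (43.290 + 29.58) − 17.97 = 54.900 Gt C/yr.
Box C: F(C→D) = (54.900 + 27.11) − 38.07 = 43.940 Gt C/yr.
Box D throughput = its input = 43.940 Gt C/yr; τ = 9196 / 43.940 = 209.3 yr.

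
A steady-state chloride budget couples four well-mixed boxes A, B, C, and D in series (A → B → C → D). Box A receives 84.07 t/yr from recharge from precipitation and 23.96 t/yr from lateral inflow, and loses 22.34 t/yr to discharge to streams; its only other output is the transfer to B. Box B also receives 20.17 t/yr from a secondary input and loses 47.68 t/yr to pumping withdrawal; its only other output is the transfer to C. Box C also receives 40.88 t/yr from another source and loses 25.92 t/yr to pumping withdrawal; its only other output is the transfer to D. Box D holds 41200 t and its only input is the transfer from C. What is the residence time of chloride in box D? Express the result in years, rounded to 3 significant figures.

563 yr

Box A: F(A→B) = (84.07 + 23.96) − 22.34 = 85.690 t/yr.
Box B: F(B→C) = (85.690 + 20.17) − 47.68 = 58.180 t/yr.
Box C: F(C→D) = (58.180 + 40.88) − 25.92 = 73.140 t/yr.
Box D throughput = its input = 73.140 t/yr; τ = 41200 / 73.140 = 563.3 yr.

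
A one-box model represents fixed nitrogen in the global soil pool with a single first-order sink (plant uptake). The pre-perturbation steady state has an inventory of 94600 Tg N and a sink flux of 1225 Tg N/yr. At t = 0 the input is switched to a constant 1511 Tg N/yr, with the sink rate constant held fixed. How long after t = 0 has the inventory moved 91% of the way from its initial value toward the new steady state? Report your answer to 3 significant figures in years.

186 yr

τ = M₀/F₀ = 94600/1225 = 77.22 yr.
The remaining gap fraction is e^(−t/τ); 91% covered ⇒ e^(−t/τ) = 0.0900.
t = −τ ln(0.0900) = 77.22 × 2.408 = 186.0 yr.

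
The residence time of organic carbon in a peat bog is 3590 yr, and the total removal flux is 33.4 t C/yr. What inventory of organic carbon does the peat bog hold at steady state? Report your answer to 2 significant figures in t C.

τ = M/F ⇒ M = τ × F = 3590 × 33.4 = 119900 t C.

120000 t C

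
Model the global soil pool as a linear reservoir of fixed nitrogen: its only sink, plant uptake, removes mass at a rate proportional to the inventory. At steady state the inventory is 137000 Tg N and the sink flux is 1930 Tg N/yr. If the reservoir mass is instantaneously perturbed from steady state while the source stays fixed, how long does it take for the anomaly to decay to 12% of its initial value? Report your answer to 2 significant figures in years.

150 yr

For a linear reservoir the anomaly decays as exp(−t/τ) with τ = M/F = 137000/1930 = 70.98 yr.
exp(−t/τ) = 0.12 ⇒ t = −τ ln(0.12) = 70.98 × 2.120 = 150.5 yr.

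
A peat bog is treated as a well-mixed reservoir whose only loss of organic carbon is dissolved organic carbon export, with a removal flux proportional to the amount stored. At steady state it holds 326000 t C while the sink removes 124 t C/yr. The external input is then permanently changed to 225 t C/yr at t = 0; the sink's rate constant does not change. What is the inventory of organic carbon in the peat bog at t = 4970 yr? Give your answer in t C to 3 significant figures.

551000 t C

The sink rate constant is k = F₀/M₀ = 124/326000 = 0.0003804 yr⁻¹.
Solving dM/dt = F₁ − kM with M(0) = M₀ gives M(t) = F₁/k + (M₀ − F₁/k)·e^(−kt).
F₁/k = 225/0.0003804 = 591530 t C; kt = 0.0003804 × 4970 = 1.890, e^(−kt) = 0.1510.
M(4970) = 591530 + (326000 − 591530) × 0.1510 = 591530 − 40100 = 551440 t C.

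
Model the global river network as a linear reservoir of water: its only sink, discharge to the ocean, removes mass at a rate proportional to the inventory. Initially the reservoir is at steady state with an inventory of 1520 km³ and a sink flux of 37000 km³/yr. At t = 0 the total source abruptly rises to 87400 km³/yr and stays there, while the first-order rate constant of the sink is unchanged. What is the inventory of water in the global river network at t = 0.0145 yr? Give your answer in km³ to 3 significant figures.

The sink rate constant is k = F₀/M₀ = 37000/1520 = 24.34 yr⁻¹.
Solving dM/dt = F₁ − kM with M(0) = M₀ gives M(t) = F₁/k + (M₀ − F₁/k)·e^(−kt).
F₁/k = 87400/24.34 = 3590.5 km³; kt = 24.34 × 0.0145 = 0.3530, e^(−kt) = 0.7026.
M(0.0145) = 3590.5 + (1520 − 3590.5) × 0.7026 = 3590.5 − 1455 = 2135.8 km³.

2140 km³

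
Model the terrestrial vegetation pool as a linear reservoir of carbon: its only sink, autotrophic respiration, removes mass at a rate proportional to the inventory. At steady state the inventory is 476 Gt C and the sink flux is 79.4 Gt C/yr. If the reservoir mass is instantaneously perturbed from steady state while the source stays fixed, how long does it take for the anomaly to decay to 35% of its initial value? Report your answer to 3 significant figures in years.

For a linear reservoir the anomaly decays as exp(−t/τ) with τ = M/F = 476/79.4 = 5.995 yr.
exp(−t/τ) = 0.35 ⇒ t = −τ ln(0.35) = 5.995 × 1.050 = 6.294 yr.

6.29 yr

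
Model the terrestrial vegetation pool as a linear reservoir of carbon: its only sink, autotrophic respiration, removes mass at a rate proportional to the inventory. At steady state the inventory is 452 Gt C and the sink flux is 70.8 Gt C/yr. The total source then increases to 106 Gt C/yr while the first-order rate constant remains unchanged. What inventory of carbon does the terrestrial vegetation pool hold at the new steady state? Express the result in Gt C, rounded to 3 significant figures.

Rate constant k = F/M = 70.8 / 452 = 0.1566 yr⁻¹.
At the new steady state, source = k·M_new ⇒ M_new = 106 / 0.1566 = 676.7 Gt C.
(Equivalently M_new = M × F_new/F_old = 452 × 106/70.8.)

677 Gt C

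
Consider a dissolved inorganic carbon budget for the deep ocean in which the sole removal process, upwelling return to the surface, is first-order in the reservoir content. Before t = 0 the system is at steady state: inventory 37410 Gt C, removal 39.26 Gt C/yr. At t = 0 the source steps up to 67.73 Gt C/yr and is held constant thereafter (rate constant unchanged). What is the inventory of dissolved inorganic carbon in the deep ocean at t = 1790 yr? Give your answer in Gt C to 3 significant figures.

The sink rate constant is k = F₀/M₀ = 39.26/37410 = 0.001049 yr⁻¹.
Solving dM/dt = F₁ − kM with M(0) = M₀ gives M(t) = F₁/k + (M₀ − F₁/k)·e^(−kt).
F₁/k = 67.73/0.001049 = 64538 Gt C; kt = 0.001049 × 1790 = 1.879, e^(−kt) = 0.1528.
M(1790) = 64538 + (37410 − 64538) × 0.1528 = 64538 − 4146 = 60393 Gt C.

60400 Gt C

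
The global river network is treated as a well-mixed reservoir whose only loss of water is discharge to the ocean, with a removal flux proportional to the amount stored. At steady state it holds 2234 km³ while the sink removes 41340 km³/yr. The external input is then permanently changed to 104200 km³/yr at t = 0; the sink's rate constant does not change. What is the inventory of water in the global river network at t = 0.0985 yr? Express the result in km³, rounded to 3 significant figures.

Residence time τ = M₀/F₀ = 0.05404 yr. The eventual steady state is M_∞ = M₀·(F₁/F₀) = 2234 × 104200/41340 = 5630.9 km³.
The anomaly ΔM(t) = M(t) − M_∞ decays as ΔM₀·e^(−t/τ) with ΔM₀ = 2234 − 5630.9 = −3397 km³.
At t = 0.0985 yr, e^(−t/τ) = e^(−1.823) = 0.1616, so ΔM = −548.9 km³ and M = 5630.9 − 548.9 = 5082.0 km³.

5080 km³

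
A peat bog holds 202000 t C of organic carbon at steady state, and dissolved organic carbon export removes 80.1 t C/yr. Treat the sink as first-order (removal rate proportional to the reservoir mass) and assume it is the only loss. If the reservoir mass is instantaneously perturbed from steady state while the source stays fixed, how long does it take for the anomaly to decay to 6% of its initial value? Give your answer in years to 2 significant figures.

7100 yr

For a linear reservoir the anomaly decays as exp(−t/τ) with τ = M/F = 202000/80.1 = 2522 yr.
exp(−t/τ) = 0.06 ⇒ t = −τ ln(0.06) = 2522 × 2.813 = 7095 yr.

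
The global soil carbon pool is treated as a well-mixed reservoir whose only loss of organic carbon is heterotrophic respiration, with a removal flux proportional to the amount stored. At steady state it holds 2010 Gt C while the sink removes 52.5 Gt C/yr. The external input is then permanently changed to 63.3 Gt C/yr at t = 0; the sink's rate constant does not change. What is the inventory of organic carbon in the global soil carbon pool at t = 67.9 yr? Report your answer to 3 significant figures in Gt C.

2350 Gt C

Residence time τ = M₀/F₀ = 38.29 yr. The eventual steady state is M_∞ = M₀·(F₁/F₀) = 2010 × 63.3/52.5 = 2423.5 Gt C.
The anomaly ΔM(t) = M(t) − M_∞ decays as ΔM₀·e^(−t/τ) with ΔM₀ = 2010 − 2423.5 = −413.5 Gt C.
At t = 67.9 yr, e^(−t/τ) = e^(−1.774) = 0.1697, so ΔM = −70.18 Gt C and M = 2423.5 − 70.18 = 2353.3 Gt C.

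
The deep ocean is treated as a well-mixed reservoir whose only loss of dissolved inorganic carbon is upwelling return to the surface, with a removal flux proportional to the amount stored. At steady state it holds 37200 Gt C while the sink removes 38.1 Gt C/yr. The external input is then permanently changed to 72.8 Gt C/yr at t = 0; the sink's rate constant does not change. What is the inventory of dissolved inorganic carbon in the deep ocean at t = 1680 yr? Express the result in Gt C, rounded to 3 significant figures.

65000 Gt C

τ = M₀/F₀ = 37200/38.1 = 976.4 yr; rate constant k = 1/τ.
New steady state M_∞ = F₁/k = F₁·τ = 72.8 × 976.4 = 71080 Gt C.
M(t) = M_∞ + (M₀ − M_∞)·e^(−t/τ); t/τ = 1680/976.4 = 1.721, so e^(−t/τ) = 0.1790.
M(t) = 71080 − 33880 × 0.1790 = 65017 Gt C.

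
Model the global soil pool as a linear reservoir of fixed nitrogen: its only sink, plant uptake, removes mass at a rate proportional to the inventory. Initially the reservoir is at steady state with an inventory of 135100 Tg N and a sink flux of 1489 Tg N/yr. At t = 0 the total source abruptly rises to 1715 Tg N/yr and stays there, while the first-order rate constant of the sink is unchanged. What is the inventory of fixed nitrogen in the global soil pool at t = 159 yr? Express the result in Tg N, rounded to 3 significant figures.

Residence time τ = M₀/F₀ = 90.73 yr. The eventual steady state is M_∞ = M₀·(F₁/F₀) = 135100 × 1715/1489 = 155610 Tg N.
The anomaly ΔM(t) = M(t) − M_∞ decays as ΔM₀·e^(−t/τ) with ΔM₀ = 135100 − 155610 = −20510 Tg N.
At t = 159 yr, e^(−t/τ) = e^(−1.752) = 0.1734, so ΔM = −3555 Tg N and M = 155610 − 3555 = 152050 Tg N.

152000 Tg N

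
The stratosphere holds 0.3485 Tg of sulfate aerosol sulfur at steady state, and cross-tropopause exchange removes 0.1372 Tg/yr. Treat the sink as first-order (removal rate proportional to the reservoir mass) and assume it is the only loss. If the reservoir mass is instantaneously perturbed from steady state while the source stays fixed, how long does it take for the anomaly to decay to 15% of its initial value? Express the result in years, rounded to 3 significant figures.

For a linear reservoir the anomaly decays as exp(−t/τ) with τ = M/F = 0.3485/0.1372 = 2.540 yr.
exp(−t/τ) = 0.15 ⇒ t = −τ ln(0.15) = 2.540 × 1.897 = 4.819 yr.

4.82 yr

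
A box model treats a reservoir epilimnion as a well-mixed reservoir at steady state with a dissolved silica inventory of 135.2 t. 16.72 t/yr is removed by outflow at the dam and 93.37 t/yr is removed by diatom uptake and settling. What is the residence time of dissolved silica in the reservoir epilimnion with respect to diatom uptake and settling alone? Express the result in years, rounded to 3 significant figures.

Residence time with respect to a single sink: τ = M / F_sink.
τ = 135.2 / 93.37 = 1.448 yr.

1.45 yr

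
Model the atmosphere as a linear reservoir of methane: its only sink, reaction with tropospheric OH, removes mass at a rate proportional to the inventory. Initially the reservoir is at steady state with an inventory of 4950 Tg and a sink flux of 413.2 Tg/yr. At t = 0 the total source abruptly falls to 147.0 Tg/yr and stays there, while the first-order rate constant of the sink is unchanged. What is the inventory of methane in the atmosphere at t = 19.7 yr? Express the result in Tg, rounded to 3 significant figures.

Residence time τ = M₀/F₀ = 11.98 yr. The eventual steady state is M_∞ = M₀·(F₁/F₀) = 4950 × 147.0/413.2 = 1761.0 Tg.
The anomaly ΔM(t) = M(t) − M_∞ decays as ΔM₀·e^(−t/τ) with ΔM₀ = 4950 − 1761.0 = 3189 Tg.
At t = 19.7 yr, e^(−t/τ) = e^(−1.644) = 0.1931, so ΔM = 615.9 Tg and M = 1761.0 + 615.9 = 2376.9 Tg.

2380 Tg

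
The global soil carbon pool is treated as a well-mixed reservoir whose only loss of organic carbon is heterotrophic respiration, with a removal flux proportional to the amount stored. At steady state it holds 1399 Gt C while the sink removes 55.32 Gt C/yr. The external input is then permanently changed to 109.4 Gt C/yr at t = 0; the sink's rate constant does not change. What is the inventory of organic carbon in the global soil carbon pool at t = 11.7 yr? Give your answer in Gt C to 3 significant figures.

1910 Gt C

Residence time τ = M₀/F₀ = 25.29 yr. The eventual steady state is M_∞ = M₀·(F₁/F₀) = 1399 × 109.4/55.32 = 2766.6 Gt C.
The anomaly ΔM(t) = M(t) − M_∞ decays as ΔM₀·e^(−t/τ) with ΔM₀ = 1399 − 2766.6 = −1368 Gt C.
At t = 11.7 yr, e^(−t/τ) = e^(−0.4626) = 0.6296, so ΔM = −861.1 Gt C and M = 2766.6 − 861.1 = 1905.6 Gt C.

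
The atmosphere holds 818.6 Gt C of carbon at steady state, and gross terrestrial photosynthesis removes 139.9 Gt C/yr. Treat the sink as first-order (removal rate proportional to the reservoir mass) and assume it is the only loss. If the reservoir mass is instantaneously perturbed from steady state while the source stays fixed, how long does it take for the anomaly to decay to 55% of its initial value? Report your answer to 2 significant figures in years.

For a linear reservoir the anomaly decays as exp(−t/τ) with τ = M/F = 818.6/139.9 = 5.851 yr.
exp(−t/τ) = 0.55 ⇒ t = −τ ln(0.55) = 5.851 × 0.5978 = 3.498 yr.

3.5 yr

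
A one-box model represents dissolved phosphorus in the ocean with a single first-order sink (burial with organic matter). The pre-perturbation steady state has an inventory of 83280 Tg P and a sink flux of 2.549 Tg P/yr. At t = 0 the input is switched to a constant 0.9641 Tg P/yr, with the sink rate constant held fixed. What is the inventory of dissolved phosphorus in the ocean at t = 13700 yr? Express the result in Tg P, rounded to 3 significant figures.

Residence time τ = M₀/F₀ = 32670 yr. The eventual steady state is M_∞ = M₀·(F₁/F₀) = 83280 × 0.9641/2.549 = 31499 Tg P.
The anomaly ΔM(t) = M(t) − M_∞ decays as ΔM₀·e^(−t/τ) with ΔM₀ = 83280 − 31499 = 51780 Tg P.
At t = 13700 yr, e^(−t/τ) = e^(−0.4193) = 0.6575, so ΔM = 34050 Tg P and M = 31499 + 34050 = 65544 Tg P.

65500 Tg P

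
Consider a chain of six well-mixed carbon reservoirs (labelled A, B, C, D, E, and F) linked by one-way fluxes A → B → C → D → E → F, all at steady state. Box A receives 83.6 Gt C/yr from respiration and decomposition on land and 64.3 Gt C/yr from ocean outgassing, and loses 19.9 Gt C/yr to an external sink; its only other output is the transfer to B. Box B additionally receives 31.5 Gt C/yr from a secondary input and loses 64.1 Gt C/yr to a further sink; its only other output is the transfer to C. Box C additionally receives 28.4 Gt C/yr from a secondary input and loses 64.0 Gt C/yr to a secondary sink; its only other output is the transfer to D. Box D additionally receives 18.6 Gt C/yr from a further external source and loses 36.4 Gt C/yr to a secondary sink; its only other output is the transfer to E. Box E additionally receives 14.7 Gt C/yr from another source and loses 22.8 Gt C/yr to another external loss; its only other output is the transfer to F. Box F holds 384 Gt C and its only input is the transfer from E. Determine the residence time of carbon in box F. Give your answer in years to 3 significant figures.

Box A: F(A→B) = (83.6 + 64.3) − 19.9 = 128.00 Gt C/yr.
Box B: F(B→C) = (128.00 + 31.5) − 64.1 = 95.400 Gt C/yr.
Box C: F(C→D) = (95.400 + 28.4) − 64.0 = 59.800 Gt C/yr.
Box D: F(D→E) = (59.800 + 18.6) − 36.4 = 42.000 Gt C/yr.
Box E: F(E→F) = (42.000 + 14.7) − 22.8 = 33.900 Gt C/yr.
Box F throughput = its input = 33.900 Gt C/yr; τ = 384 / 33.900 = 11.33 yr.

11.3 yr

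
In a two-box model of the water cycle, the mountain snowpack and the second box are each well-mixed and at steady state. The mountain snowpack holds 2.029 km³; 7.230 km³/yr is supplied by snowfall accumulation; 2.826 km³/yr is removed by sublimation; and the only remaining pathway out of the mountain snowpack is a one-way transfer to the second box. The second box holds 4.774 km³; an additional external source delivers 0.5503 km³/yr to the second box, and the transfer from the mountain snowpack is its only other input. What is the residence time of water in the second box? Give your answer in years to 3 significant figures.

Balance the mountain snowpack: ΣF_in = 7.2300 km³/yr.
Transfer to the second box = ΣF_in − (2.826) = 4.4040 km³/yr.
Total input to the second box = 4.4040 + 0.5503 = 4.9543 km³/yr; at steady state this equals its total output.
τ = M / F = 4.774 / 4.9543 = 0.9636 yr.

0.964 yr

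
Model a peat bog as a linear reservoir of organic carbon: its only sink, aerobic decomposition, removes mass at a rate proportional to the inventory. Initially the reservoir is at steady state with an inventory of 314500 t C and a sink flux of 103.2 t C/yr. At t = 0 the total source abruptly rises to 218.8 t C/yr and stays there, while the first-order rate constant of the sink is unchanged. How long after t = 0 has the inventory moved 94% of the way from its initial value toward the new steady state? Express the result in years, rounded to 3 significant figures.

8570 yr

τ = M₀/F₀ = 314500/103.2 = 3047 yr.
The remaining gap fraction is e^(−t/τ); 94% covered ⇒ e^(−t/τ) = 0.0600.
t = −τ ln(0.0600) = 3047 × 2.813 = 8574 yr.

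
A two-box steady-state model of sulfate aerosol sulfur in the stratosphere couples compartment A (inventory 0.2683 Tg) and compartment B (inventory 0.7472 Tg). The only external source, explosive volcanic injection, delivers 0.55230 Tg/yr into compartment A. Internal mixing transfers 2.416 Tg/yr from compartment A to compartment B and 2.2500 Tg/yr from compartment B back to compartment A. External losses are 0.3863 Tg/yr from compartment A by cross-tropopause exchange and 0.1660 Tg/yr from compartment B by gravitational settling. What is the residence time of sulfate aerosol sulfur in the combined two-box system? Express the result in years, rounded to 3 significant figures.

1.84 yr

For the system as a whole, the A↔B exchange is internal and contributes nothing to the throughput; only the external sinks remove mass.
M_total = 0.2683 + 0.7472 = 1.0155 Tg.
ΣF_external_out = 0.3863 + 0.1660 = 0.55230 Tg/yr.
τ = M_total / ΣF_ext = 1.0155 / 0.55230 = 1.839 yr.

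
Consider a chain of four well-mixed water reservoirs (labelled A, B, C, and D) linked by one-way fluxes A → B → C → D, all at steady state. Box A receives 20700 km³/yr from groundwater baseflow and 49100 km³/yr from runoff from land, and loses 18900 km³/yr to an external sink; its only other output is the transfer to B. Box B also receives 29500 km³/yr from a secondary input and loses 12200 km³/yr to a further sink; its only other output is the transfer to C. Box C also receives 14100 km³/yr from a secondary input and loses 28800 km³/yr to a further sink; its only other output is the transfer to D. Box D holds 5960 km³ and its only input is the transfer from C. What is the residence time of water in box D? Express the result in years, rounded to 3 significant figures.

Box A: F(A→B) = (20700 + 49100) − 18900 = 50900 km³/yr.
Box B: F(B→C) = (50900 + 29500) − 12200 = 68200 km³/yr.
Box C: F(C→D) = (68200 + 14100) − 28800 = 53500 km³/yr.
Box D throughput = its input = 53500 km³/yr; τ = 5960 / 53500 = 0.1114 yr.

0.111 yr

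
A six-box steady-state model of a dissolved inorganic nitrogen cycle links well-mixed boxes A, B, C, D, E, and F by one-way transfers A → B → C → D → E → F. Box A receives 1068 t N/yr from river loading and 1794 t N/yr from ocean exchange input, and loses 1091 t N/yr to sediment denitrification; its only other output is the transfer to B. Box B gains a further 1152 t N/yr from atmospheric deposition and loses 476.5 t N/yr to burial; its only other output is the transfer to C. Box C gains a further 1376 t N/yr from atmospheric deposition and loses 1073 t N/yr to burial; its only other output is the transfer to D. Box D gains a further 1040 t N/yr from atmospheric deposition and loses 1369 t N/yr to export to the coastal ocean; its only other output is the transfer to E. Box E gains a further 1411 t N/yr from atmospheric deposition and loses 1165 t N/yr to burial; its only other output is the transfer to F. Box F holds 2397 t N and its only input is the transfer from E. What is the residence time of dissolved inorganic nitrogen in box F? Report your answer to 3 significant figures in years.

Box A: F(A→B) = (1068 + 1794) − 1091 = 1771.0 t N/yr.
Box B: F(B→C) = (1771.0 + 1152) − 476.5 = 2446.5 t N/yr.
Box C: F(C→D) = (2446.5 + 1376) − 1073 = 2749.5 t N/yr.
Box D: F(D→E) = (2749.5 + 1040) − 1369 = 2420.5 t N/yr.
Box E: F(E→F) = (2420.5 + 1411) − 1165 = 2666.5 t N/yr.
Box F throughput = its input = 2666.5 t N/yr; τ = 2397 / 2666.5 = 0.8989 yr.

0.899 yr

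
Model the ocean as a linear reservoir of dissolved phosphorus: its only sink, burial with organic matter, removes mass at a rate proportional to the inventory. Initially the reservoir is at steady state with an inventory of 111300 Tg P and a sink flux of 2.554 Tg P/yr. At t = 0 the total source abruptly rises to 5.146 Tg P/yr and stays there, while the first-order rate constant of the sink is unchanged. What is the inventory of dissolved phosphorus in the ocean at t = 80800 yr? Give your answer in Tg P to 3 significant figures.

207000 Tg P

Residence time τ = M₀/F₀ = 43580 yr. The eventual steady state is M_∞ = M₀·(F₁/F₀) = 111300 × 5.146/2.554 = 224260 Tg P.
The anomaly ΔM(t) = M(t) − M_∞ decays as ΔM₀·e^(−t/τ) with ΔM₀ = 111300 − 224260 = −113000 Tg P.
At t = 80800 yr, e^(−t/τ) = e^(−1.854) = 0.1566, so ΔM = −17690 Tg P and M = 224260 − 17690 = 206570 Tg P.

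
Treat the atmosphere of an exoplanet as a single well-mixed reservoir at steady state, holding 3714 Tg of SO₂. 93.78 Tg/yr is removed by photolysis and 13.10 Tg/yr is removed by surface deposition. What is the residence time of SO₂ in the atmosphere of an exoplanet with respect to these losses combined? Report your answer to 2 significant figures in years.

Total removal = 93.78 + 13.10 = 106.88 Tg/yr.
τ = M / ΣF_out = 3714 / 106.88 = 34.75 yr.

35 yr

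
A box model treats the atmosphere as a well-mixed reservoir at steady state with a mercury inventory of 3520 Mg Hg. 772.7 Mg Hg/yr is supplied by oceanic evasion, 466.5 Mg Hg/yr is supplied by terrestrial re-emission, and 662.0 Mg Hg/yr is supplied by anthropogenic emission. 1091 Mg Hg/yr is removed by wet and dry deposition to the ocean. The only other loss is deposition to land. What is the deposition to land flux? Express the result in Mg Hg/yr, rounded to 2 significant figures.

At steady state ΣF_in = ΣF_out.
ΣF_in = 772.7 + 466.5 + 662.0 = 1901.2 Mg Hg/yr.
Deposition to land flux = ΣF_in − (1091) = 1901.2 − 1091 = 810.2 Mg Hg/yr.

810 Mg Hg/yr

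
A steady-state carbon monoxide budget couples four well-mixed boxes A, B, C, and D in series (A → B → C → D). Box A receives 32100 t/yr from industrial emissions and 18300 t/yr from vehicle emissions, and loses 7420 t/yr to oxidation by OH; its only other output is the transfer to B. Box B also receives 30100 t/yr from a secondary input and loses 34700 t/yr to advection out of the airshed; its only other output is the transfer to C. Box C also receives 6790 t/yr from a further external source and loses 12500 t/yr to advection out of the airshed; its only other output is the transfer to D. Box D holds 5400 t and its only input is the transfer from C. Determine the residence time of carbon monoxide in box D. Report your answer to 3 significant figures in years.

0.165 yr

Box A: F(A→B) = (32100 + 18300) − 7420 = 42980 t/yr.
Box B: F(B→C) = (42980 + 30100) − 34700 = 38380 t/yr.
Box C: F(C→D) = (38380 + 6790) − 12500 = 32670 t/yr.
Box D throughput = its input = 32670 t/yr; τ = 5400 / 32670 = 0.1653 yr.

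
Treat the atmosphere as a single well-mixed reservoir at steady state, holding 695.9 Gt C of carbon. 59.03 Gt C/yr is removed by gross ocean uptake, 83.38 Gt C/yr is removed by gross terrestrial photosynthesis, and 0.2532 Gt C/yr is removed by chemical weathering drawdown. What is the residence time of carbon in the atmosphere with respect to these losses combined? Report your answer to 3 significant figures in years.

Total removal = 59.03 + 83.38 + 0.2532 = 142.66 Gt C/yr.
τ = M / ΣF_out = 695.9 / 142.66 = 4.878 yr.

4.88 yr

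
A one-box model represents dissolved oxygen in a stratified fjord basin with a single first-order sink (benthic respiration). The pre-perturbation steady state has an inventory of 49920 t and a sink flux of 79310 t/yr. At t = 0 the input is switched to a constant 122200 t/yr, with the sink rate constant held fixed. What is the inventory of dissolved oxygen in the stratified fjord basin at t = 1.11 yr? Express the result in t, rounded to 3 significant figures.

72300 t

τ = M₀/F₀ = 49920/79310 = 0.6294 yr; rate constant k = 1/τ.
New steady state M_∞ = F₁/k = F₁·τ = 122200 × 0.6294 = 76916 t.
M(t) = M_∞ + (M₀ − M_∞)·e^(−t/τ); t/τ = 1.11/0.6294 = 1.764, so e^(−t/τ) = 0.1714.
M(t) = 76916 − 27000 × 0.1714 = 72288 t.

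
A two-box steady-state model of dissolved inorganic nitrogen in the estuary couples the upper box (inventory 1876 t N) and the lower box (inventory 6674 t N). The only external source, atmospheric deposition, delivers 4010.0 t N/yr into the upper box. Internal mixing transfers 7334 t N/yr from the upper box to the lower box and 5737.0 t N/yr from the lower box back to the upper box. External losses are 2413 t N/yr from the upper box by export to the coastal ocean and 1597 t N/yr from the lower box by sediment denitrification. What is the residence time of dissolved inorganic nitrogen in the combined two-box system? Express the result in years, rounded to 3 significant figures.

For the system as a whole, the A↔B exchange is internal and contributes nothing to the throughput; only the external sinks remove mass.
M_total = 1876 + 6674 = 8550.0 t N.
ΣF_external_out = 2413 + 1597 = 4010.0 t N/yr.
τ = M_total / ΣF_ext = 8550.0 / 4010.0 = 2.132 yr.

2.13 yr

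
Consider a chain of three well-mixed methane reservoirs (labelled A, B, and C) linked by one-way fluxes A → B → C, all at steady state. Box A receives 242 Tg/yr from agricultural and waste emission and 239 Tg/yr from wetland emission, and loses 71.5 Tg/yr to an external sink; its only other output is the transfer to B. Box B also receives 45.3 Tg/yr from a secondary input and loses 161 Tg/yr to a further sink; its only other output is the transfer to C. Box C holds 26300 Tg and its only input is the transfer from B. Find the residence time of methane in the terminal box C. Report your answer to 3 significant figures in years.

89.5 yr

Box A: F(A→B) = (242 + 239) − 71.5 = 409.50 Tg/yr.
Box B: F(B→C) = (409.50 + 45.3) − 161 = 293.80 Tg/yr.
Box C throughput = its input = 293.80 Tg/yr; τ = 26300 / 293.80 = 89.52 yr.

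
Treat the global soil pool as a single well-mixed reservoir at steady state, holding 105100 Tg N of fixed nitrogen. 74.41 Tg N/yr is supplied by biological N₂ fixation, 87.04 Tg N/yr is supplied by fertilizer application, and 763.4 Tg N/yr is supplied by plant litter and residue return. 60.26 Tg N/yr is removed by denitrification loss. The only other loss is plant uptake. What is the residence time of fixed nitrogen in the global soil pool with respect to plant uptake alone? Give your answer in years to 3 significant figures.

122 yr

At steady state ΣF_in = ΣF_out.
ΣF_in = 74.41 + 87.04 + 763.4 = 924.85 Tg N/yr.
Plant uptake flux = ΣF_in − (60.26) = 924.85 − 60.26 = 864.6 Tg N/yr.
τ = M / F = 105100 / 864.6 = 121.6 yr.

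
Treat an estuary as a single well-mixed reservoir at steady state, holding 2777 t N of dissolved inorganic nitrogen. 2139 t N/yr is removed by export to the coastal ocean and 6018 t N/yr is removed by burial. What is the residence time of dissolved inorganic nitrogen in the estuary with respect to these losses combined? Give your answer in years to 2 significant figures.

0.34 yr

Total removal = 2139 + 6018 = 8157.0 t N/yr.
τ = M / ΣF_out = 2777 / 8157.0 = 0.3404 yr.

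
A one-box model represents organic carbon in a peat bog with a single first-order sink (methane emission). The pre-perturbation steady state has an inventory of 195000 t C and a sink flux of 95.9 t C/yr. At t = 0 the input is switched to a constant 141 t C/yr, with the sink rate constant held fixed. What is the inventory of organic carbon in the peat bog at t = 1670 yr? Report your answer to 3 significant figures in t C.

246000 t C

Residence time τ = M₀/F₀ = 2033 yr. The eventual steady state is M_∞ = M₀·(F₁/F₀) = 195000 × 141/95.9 = 286700 t C.
The anomaly ΔM(t) = M(t) − M_∞ decays as ΔM₀·e^(−t/τ) with ΔM₀ = 195000 − 286700 = −91700 t C.
At t = 1670 yr, e^(−t/τ) = e^(−0.8213) = 0.4399, so ΔM = −40340 t C and M = 286700 − 40340 = 246370 t C.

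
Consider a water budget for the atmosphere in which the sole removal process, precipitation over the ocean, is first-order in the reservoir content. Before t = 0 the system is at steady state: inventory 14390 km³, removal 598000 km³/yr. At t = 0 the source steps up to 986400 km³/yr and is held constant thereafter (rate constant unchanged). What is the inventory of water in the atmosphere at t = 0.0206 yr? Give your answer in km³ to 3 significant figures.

19800 km³

τ = M₀/F₀ = 14390/598000 = 0.02406 yr; rate constant k = 1/τ.
New steady state M_∞ = F₁/k = F₁·τ = 986400 × 0.02406 = 23736 km³.
M(t) = M_∞ + (M₀ − M_∞)·e^(−t/τ); t/τ = 0.0206/0.02406 = 0.8561, so e^(−t/τ) = 0.4248.
M(t) = 23736 − 9346 × 0.4248 = 19766 km³.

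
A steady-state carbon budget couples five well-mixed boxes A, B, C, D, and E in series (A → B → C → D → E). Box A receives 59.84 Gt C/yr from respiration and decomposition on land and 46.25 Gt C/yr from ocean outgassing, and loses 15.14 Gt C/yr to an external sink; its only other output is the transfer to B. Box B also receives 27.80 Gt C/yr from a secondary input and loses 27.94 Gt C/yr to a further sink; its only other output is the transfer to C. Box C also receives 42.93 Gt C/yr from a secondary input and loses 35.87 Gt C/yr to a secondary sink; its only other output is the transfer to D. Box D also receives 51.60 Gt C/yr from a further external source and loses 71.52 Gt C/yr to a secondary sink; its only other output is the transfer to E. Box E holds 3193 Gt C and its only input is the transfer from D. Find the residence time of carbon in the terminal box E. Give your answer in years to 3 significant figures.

Box A: F(A→B) = (59.84 + 46.25) − 15.14 = 90.950 Gt C/yr.
Box B: F(B→C) = (90.950 + 27.80) − 27.94 = 90.810 Gt C/yr.
Box C: F(C→D) = (90.810 + 42.93) − 35.87 = 97.870 Gt C/yr.
Box D: F(D→E) = (97.870 + 51.60) − 71.52 = 77.950 Gt C/yr.
Box E throughput = its input = 77.950 Gt C/yr; τ = 3193 / 77.950 = 40.96 yr.

41.0 yr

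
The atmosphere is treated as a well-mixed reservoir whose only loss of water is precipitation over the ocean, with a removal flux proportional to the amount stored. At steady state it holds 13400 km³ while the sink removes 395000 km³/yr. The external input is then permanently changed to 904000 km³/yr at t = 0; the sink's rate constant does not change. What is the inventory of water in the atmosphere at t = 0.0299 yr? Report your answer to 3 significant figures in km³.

Residence time τ = M₀/F₀ = 0.03392 yr. The eventual steady state is M_∞ = M₀·(F₁/F₀) = 13400 × 904000/395000 = 30667 km³.
The anomaly ΔM(t) = M(t) − M_∞ decays as ΔM₀·e^(−t/τ) with ΔM₀ = 13400 − 30667 = −17270 km³.
At t = 0.0299 yr, e^(−t/τ) = e^(−0.8814) = 0.4142, so ΔM = −7152 km³ and M = 30667 − 7152 = 23515 km³.

23500 km³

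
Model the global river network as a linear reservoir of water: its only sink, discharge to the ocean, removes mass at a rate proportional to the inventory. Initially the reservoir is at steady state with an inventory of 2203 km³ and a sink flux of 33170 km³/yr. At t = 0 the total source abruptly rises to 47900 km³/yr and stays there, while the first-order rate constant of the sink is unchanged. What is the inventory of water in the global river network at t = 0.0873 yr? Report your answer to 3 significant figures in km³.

The sink rate constant is k = F₀/M₀ = 33170/2203 = 15.06 yr⁻¹.
Solving dM/dt = F₁ − kM with M(0) = M₀ gives M(t) = F₁/k + (M₀ − F₁/k)·e^(−kt).
F₁/k = 47900/15.06 = 3181.3 km³; kt = 15.06 × 0.0873 = 1.314, e^(−kt) = 0.2686.
M(0.0873) = 3181.3 + (2203 − 3181.3) × 0.2686 = 3181.3 − 262.8 = 2918.5 km³.

2920 km³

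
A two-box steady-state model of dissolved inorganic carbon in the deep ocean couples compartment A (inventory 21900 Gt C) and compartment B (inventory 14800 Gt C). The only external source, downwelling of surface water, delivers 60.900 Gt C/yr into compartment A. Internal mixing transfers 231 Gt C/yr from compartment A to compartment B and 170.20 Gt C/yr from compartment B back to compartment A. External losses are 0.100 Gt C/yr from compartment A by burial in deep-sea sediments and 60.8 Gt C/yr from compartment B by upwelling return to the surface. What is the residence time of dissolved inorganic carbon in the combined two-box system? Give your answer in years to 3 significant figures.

For the system as a whole, the A↔B exchange is internal and contributes nothing to the throughput; only the external sinks remove mass.
M_total = 21900 + 14800 = 36700 Gt C.
ΣF_external_out = 0.100 + 60.8 = 60.900 Gt C/yr.
τ = M_total / ΣF_ext = 36700 / 60.900 = 602.6 yr.

603 yr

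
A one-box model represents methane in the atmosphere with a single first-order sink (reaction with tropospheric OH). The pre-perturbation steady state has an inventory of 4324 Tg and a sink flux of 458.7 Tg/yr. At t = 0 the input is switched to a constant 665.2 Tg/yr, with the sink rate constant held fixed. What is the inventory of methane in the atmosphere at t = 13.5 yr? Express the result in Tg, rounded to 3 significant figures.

τ = M₀/F₀ = 4324/458.7 = 9.427 yr; rate constant k = 1/τ.
New steady state M_∞ = F₁/k = F₁·τ = 665.2 × 9.427 = 6270.6 Tg.
M(t) = M_∞ + (M₀ − M_∞)·e^(−t/τ); t/τ = 13.5/9.427 = 1.432, so e^(−t/τ) = 0.2388.
M(t) = 6270.6 − 1947 × 0.2388 = 5805.7 Tg.

5810 Tg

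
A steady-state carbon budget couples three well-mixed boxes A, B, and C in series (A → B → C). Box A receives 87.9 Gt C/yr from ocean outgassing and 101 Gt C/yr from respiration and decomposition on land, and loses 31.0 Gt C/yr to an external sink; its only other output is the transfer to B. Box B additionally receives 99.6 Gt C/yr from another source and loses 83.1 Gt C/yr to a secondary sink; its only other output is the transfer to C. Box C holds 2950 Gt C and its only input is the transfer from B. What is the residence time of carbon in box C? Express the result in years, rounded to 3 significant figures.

16.9 yr

Box A: F(A→B) = (87.9 + 101) − 31.0 = 157.90 Gt C/yr.
Box B: F(B→C) = (157.90 + 99.6) − 83.1 = 174.40 Gt C/yr.
Box C throughput = its input = 174.40 Gt C/yr; τ = 2950 / 174.40 = 16.92 yr.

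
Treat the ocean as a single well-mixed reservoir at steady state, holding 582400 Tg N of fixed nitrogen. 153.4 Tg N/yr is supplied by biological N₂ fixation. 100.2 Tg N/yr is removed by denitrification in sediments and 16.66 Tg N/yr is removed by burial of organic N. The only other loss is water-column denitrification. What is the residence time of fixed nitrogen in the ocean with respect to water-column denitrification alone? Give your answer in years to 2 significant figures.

16000 yr

At steady state ΣF_in = ΣF_out.
ΣF_in = 153.40 Tg N/yr.
Water-column denitrification flux = ΣF_in − (100.2 + 16.66) = 153.40 − 116.9 = 36.54 Tg N/yr.
τ = M / F = 582400 / 36.54 = 15940 yr.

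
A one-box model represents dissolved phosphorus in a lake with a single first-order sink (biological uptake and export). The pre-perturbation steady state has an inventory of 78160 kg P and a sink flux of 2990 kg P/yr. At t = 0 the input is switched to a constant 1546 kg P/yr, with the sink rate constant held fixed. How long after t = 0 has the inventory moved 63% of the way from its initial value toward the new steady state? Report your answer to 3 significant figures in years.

τ = M₀/F₀ = 78160/2990 = 26.14 yr.
The remaining gap fraction is e^(−t/τ); 63% covered ⇒ e^(−t/τ) = 0.370.
t = −τ ln(0.370) = 26.14 × 0.9943 = 25.99 yr.

26.0 yr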